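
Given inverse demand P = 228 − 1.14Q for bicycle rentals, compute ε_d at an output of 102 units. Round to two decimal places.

At Q = 102, P = 228 − 1.14(102) = 111.72.
dP/dQ = −1.14, so dQ/dP = 1/(−1.14) = -0.877.
ε = (dQ/dP)(P/Q) = (-0.877)(111.72/102).

-0.96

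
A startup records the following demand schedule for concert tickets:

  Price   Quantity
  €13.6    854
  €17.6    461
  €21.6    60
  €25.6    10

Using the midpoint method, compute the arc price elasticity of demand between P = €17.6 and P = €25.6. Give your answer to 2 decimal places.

-5.17

At P = 17.6, Q = 461; at P = 25.6, Q = 10.
ΔQ = -451, ΔP = 8.0. Midpoints: P̄ = 21.60, Q̄ = 235.5.
ε = (ΔQ/ΔP)(P̄/Q̄) = (-451/8.0)(21.60/235.5).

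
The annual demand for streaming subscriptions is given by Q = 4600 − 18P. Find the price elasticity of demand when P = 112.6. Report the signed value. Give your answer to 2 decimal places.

At P = 112.6, Q = 2573.200.
dQ/dP = −18.
ε = (dQ/dP)(P/Q) = (-18)(112.6/2573.200).
|ε| < 1, so demand is inelastic at this price.

-0.79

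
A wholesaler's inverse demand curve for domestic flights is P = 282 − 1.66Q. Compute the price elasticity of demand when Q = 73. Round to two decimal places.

-1.33

At Q = 73, P = 282 − 1.66(73) = 160.82.
dP/dQ = −1.66, so dQ/dP = 1/(−1.66) = -0.602.
ε = (dQ/dP)(P/Q) = (-0.602)(160.82/73).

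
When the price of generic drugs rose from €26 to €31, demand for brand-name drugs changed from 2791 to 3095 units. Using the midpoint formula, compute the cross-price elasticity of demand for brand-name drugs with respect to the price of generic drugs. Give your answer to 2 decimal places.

0.59

ΔQ_x = 3095 − 2791 = 304; ΔP_y = 31 − 26 = 5.
Midpoints: P̄_y = 28.50, Q̄_x = 2943.0.
ε_xy = (ΔQ_x/ΔP_y)(P̄_y/Q̄_x) = (304/5)(28.50/2943.0).
ε_xy > 0, so the goods are substitutes.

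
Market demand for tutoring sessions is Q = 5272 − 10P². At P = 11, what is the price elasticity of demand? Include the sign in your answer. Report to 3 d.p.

-0.596

At P = 11, Q = 4062.
dQ/dP = −20P = -220.
ε = (dQ/dP)(P/Q) = (-220)(11/4062).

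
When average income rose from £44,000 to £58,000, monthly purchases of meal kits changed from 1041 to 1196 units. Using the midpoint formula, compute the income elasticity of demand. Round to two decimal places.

ΔQ = 155, ΔI = 14000. Midpoints: Ī = 51,000, Q̄ = 1118.5.
ε_I = (ΔQ/ΔI)(Ī/Q̄) = (155/14000)(51000/1118.5).
ε_I > 0, so the good is normal.

0.50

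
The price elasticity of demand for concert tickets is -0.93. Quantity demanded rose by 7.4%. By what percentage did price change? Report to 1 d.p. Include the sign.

%ΔP ≈ %ΔQ / ε = (7.4%)/(-0.93) = -7.96%.

-8.0%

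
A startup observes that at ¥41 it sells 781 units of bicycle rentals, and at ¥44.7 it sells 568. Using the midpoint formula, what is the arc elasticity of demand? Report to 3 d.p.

-3.657

ΔQ = 568 − 781 = -213; ΔP = 44.7 − 41 = 3.7.
Midpoints: P̄ = 42.85, Q̄ = 674.5.
ε = (ΔQ/ΔP)(P̄/Q̄) = (-213/3.7)(42.85/674.5).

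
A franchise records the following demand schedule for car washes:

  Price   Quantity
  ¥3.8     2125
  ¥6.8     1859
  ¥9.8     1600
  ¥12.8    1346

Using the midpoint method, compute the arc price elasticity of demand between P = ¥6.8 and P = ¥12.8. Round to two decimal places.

-0.52

At P = 6.8, Q = 1859; at P = 12.8, Q = 1346.
ΔQ = -513, ΔP = 6.0. Midpoints: P̄ = 9.80, Q̄ = 1602.5.
ε = (ΔQ/ΔP)(P̄/Q̄) = (-513/6.0)(9.80/1602.5).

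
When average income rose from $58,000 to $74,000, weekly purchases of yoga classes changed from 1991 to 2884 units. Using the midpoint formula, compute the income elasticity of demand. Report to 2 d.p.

ΔQ = 893, ΔI = 16000. Midpoints: Ī = 66,000, Q̄ = 2437.5.
ε_I = (ΔQ/ΔI)(Ī/Q̄) = (893/16000)(66000/2437.5).

1.51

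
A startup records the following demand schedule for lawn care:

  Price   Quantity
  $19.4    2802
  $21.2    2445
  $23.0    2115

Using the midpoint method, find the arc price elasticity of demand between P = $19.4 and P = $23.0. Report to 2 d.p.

-1.65

At P = 19.4, Q = 2802; at P = 23.0, Q = 2115.
ΔQ = -687, ΔP = 3.6. Midpoints: P̄ = 21.20, Q̄ = 2458.5.
ε = (ΔQ/ΔP)(P̄/Q̄) = (-687/3.6)(21.20/2458.5).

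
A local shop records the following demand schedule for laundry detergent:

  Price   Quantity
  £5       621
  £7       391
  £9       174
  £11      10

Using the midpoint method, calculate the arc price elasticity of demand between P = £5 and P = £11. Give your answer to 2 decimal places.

At P = 5, Q = 621; at P = 11, Q = 10.
ΔQ = -611, ΔP = 6. Midpoints: P̄ = 8.00, Q̄ = 315.5.
ε = (ΔQ/ΔP)(P̄/Q̄) = (-611/6)(8.00/315.5).

-2.58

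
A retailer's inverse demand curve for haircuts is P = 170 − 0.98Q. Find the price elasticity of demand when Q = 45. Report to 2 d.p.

-2.85

At Q = 45, P = 170 − 0.98(45) = 125.90.
dP/dQ = −0.98, so dQ/dP = 1/(−0.98) = -1.020.
ε = (dQ/dP)(P/Q) = (-1.020)(125.90/45).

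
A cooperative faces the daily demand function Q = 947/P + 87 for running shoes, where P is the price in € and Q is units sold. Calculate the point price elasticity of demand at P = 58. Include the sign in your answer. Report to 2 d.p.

-0.16

At P = 58, Q = 103.328.
dQ/dP = −947/P² = -0.282.
ε = (dQ/dP)(P/Q) = (-0.282)(58/103.328).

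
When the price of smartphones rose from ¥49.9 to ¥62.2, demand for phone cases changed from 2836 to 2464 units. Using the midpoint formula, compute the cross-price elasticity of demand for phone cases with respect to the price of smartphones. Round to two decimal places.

-0.64

ΔQ_x = 2464 − 2836 = -372; ΔP_y = 62.2 − 49.9 = 12.3.
Midpoints: P̄_y = 56.05, Q̄_x = 2650.0.
ε_xy = (ΔQ_x/ΔP_y)(P̄_y/Q̄_x) = (-372/12.3)(56.05/2650.0).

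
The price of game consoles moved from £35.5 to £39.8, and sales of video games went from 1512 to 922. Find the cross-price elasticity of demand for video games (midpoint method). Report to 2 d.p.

-4.24

ΔQ_x = 922 − 1512 = -590; ΔP_y = 39.8 − 35.5 = 4.3.
Midpoints: P̄_y = 37.65, Q̄_x = 1217.0.
ε_xy = (ΔQ_x/ΔP_y)(P̄_y/Q̄_x) = (-590/4.3)(37.65/1217.0).
ε_xy < 0, so the goods are complements.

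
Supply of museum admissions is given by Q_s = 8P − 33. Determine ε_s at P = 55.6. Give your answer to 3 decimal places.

1.080

At P = 55.6, Q_s = 411.80.
dQ_s/dP = 8.
ε_s = (dQ_s/dP)(P/Q_s) = (8)(55.6/411.80).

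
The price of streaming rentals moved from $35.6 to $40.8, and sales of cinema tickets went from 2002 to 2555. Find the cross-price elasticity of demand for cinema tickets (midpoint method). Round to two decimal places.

1.78

ΔQ_x = 2555 − 2002 = 553; ΔP_y = 40.8 − 35.6 = 5.2.
Midpoints: P̄_y = 38.20, Q̄_x = 2278.5.
ε_xy = (ΔQ_x/ΔP_y)(P̄_y/Q̄_x) = (553/5.2)(38.20/2278.5).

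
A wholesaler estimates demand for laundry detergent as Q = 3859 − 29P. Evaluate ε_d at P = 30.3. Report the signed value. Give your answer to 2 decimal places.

At P = 30.3, Q = 2980.300.
dQ/dP = −29.
ε = (dQ/dP)(P/Q) = (-29)(30.3/2980.300).
|ε| < 1, so demand is inelastic at this price.

-0.29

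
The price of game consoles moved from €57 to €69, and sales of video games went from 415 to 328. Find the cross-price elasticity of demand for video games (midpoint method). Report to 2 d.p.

ΔQ_x = 328 − 415 = -87; ΔP_y = 69 − 57 = 12.
Midpoints: P̄_y = 63.00, Q̄_x = 371.5.
ε_xy = (ΔQ_x/ΔP_y)(P̄_y/Q̄_x) = (-87/12)(63.00/371.5).

-1.23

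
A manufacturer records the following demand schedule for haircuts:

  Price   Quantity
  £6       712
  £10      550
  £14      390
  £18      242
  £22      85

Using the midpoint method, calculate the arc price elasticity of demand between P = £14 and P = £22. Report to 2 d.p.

At P = 14, Q = 390; at P = 22, Q = 85.
ΔQ = -305, ΔP = 8. Midpoints: P̄ = 18.00, Q̄ = 237.5.
ε = (ΔQ/ΔP)(P̄/Q̄) = (-305/8)(18.00/237.5).

-2.89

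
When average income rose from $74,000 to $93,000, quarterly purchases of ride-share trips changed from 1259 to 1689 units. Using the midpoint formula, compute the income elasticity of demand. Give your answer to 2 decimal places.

ΔQ = 430, ΔI = 19000. Midpoints: Ī = 83,500, Q̄ = 1474.0.
ε_I = (ΔQ/ΔI)(Ī/Q̄) = (430/19000)(83500/1474.0).

1.28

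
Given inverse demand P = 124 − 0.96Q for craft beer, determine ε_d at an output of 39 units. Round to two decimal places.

At Q = 39, P = 124 − 0.96(39) = 86.56.
dP/dQ = −0.96, so dQ/dP = 1/(−0.96) = -1.042.
ε = (dQ/dP)(P/Q) = (-1.042)(86.56/39).

-2.31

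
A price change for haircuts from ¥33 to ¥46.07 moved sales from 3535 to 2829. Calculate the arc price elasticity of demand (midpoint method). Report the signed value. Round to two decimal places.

ΔQ = 2829 − 3535 = -706; ΔP = 46.07 − 33 = 13.07.
Midpoints: P̄ = 39.53, Q̄ = 3182.0.
ε = (ΔQ/ΔP)(P̄/Q̄) = (-706/13.07)(39.53/3182.0).

-0.67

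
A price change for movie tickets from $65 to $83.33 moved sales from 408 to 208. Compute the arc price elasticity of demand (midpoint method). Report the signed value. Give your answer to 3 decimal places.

ΔQ = 208 − 408 = -200; ΔP = 83.33 − 65 = 18.33.
Midpoints: P̄ = 74.16, Q̄ = 308.0.
ε = (ΔQ/ΔP)(P̄/Q̄) = (-200/18.33)(74.16/308.0).

-2.627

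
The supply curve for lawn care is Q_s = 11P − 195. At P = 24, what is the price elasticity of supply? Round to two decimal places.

3.83

At P = 24, Q_s = 69.
dQ_s/dP = 11.
ε_s = (dQ_s/dP)(P/Q_s) = (11)(24/69).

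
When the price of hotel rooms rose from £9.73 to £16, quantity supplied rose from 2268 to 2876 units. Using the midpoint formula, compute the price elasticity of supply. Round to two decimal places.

ΔQ = 2876 − 2268 = 608; ΔP = 16 − 9.73 = 6.27.
Midpoints: P̄ = 12.87, Q̄ = 2572.0.
ε_s = (ΔQ/ΔP)(P̄/Q̄) = (608/6.27)(12.87/2572.0).

0.49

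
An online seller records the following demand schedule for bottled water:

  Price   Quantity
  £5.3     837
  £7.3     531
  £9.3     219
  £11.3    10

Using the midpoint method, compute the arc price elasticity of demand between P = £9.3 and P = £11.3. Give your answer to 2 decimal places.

At P = 9.3, Q = 219; at P = 11.3, Q = 10.
ΔQ = -209, ΔP = 2.0. Midpoints: P̄ = 10.30, Q̄ = 114.5.
ε = (ΔQ/ΔP)(P̄/Q̄) = (-209/2.0)(10.30/114.5).

-9.40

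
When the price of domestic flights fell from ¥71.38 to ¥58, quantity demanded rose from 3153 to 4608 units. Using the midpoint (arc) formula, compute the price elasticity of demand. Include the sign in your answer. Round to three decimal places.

ΔQ = 4608 − 3153 = 1455; ΔP = 58 − 71.38 = -13.38.
Midpoints: P̄ = 64.69, Q̄ = 3880.5.
ε = (ΔQ/ΔP)(P̄/Q̄) = (1455/-13.38)(64.69/3880.5).

-1.813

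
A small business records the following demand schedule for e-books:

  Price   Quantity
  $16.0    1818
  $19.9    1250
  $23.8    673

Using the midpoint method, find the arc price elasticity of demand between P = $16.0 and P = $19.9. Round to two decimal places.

At P = 16.0, Q = 1818; at P = 19.9, Q = 1250.
ΔQ = -568, ΔP = 3.9. Midpoints: P̄ = 17.95, Q̄ = 1534.0.
ε = (ΔQ/ΔP)(P̄/Q̄) = (-568/3.9)(17.95/1534.0).

-1.70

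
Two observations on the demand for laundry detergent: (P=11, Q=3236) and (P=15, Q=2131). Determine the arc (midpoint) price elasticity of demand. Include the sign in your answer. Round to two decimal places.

-1.34

ΔQ = 2131 − 3236 = -1105; ΔP = 15 − 11 = 4.
Midpoints: P̄ = 13.00, Q̄ = 2683.5.
ε = (ΔQ/ΔP)(P̄/Q̄) = (-1105/4)(13.00/2683.5).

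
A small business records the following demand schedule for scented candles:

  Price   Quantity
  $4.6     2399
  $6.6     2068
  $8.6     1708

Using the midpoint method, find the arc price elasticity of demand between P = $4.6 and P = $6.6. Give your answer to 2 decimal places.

At P = 4.6, Q = 2399; at P = 6.6, Q = 2068.
ΔQ = -331, ΔP = 2.0. Midpoints: P̄ = 5.60, Q̄ = 2233.5.
ε = (ΔQ/ΔP)(P̄/Q̄) = (-331/2.0)(5.60/2233.5).

-0.41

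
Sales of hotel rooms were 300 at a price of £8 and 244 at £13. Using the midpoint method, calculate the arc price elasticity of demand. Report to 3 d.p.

ΔQ = 244 − 300 = -56; ΔP = 13 − 8 = 5.
Midpoints: P̄ = 10.50, Q̄ = 272.0.
ε = (ΔQ/ΔP)(P̄/Q̄) = (-56/5)(10.50/272.0).

-0.432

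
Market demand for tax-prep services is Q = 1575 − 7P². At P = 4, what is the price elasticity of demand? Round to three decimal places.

At P = 4, Q = 1463.
dQ/dP = −14P = -56.
ε = (dQ/dP)(P/Q) = (-56)(4/1463).
|ε| < 1, so demand is inelastic at this price.

-0.153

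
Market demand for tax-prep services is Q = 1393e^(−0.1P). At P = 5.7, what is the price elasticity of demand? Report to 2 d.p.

At P = 5.7, Q = 787.777.
dQ/dP = −0.1·1393e^(−0.1P) = −0.1Q = -78.778.
ε = (dQ/dP)(P/Q) = (-78.778)(5.7/787.777).
|ε| < 1, so demand is inelastic at this price.

-0.57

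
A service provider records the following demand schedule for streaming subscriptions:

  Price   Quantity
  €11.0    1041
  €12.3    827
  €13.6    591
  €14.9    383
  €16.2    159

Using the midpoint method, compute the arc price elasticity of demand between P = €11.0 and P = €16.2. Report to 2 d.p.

-3.84

At P = 11.0, Q = 1041; at P = 16.2, Q = 159.
ΔQ = -882, ΔP = 5.2. Midpoints: P̄ = 13.60, Q̄ = 600.0.
ε = (ΔQ/ΔP)(P̄/Q̄) = (-882/5.2)(13.60/600.0).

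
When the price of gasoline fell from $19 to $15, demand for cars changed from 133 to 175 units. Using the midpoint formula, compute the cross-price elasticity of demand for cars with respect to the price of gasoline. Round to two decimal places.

-1.16

ΔQ_x = 175 − 133 = 42; ΔP_y = 15 − 19 = -4.
Midpoints: P̄_y = 17.00, Q̄_x = 154.0.
ε_xy = (ΔQ_x/ΔP_y)(P̄_y/Q̄_x) = (42/-4)(17.00/154.0).
ε_xy < 0, so the goods are complements.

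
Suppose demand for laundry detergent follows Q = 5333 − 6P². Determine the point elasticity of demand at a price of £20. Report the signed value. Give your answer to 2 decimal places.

-1.64

At P = 20, Q = 2933.
dQ/dP = −12P = -240.
ε = (dQ/dP)(P/Q) = (-240)(20/2933).
|ε| > 1, so demand is elastic at this price.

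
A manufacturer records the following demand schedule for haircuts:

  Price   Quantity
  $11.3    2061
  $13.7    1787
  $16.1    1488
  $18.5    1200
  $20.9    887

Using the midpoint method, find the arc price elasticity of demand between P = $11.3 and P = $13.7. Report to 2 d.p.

-0.74

At P = 11.3, Q = 2061; at P = 13.7, Q = 1787.
ΔQ = -274, ΔP = 2.4. Midpoints: P̄ = 12.50, Q̄ = 1924.0.
ε = (ΔQ/ΔP)(P̄/Q̄) = (-274/2.4)(12.50/1924.0).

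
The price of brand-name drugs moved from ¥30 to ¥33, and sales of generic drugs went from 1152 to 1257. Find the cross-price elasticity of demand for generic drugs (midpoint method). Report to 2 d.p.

0.92

ΔQ_x = 1257 − 1152 = 105; ΔP_y = 33 − 30 = 3.
Midpoints: P̄_y = 31.50, Q̄_x = 1204.5.
ε_xy = (ΔQ_x/ΔP_y)(P̄_y/Q̄_x) = (105/3)(31.50/1204.5).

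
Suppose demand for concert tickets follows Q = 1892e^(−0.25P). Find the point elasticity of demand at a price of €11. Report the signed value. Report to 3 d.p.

-2.750

At P = 11, Q = 120.952.
dQ/dP = −0.25·1892e^(−0.25P) = −0.25Q = -30.238.
ε = (dQ/dP)(P/Q) = (-30.238)(11/120.952).
|ε| > 1, so demand is elastic at this price.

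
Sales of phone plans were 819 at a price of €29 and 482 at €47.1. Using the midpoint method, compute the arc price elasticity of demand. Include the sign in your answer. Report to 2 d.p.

ΔQ = 482 − 819 = -337; ΔP = 47.1 − 29 = 18.1.
Midpoints: P̄ = 38.05, Q̄ = 650.5.
ε = (ΔQ/ΔP)(P̄/Q̄) = (-337/18.1)(38.05/650.5).

-1.09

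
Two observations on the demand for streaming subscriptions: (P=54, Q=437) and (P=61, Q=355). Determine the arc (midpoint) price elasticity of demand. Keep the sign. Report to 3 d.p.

-1.701

ΔQ = 355 − 437 = -82; ΔP = 61 − 54 = 7.
Midpoints: P̄ = 57.50, Q̄ = 396.0.
ε = (ΔQ/ΔP)(P̄/Q̄) = (-82/7)(57.50/396.0).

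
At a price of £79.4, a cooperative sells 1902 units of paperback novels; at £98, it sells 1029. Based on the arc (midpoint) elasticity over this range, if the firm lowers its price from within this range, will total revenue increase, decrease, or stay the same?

increase

Arc ε = (-873/18.6)(88.70/1465.5) ≈ -2.841.
|ε| = 2.84 > 1, so demand is elastic. A price cut therefore raises total revenue.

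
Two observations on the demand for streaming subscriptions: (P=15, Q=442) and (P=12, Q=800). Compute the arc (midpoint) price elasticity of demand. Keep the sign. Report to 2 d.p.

ΔQ = 800 − 442 = 358; ΔP = 12 − 15 = -3.
Midpoints: P̄ = 13.50, Q̄ = 621.0.
ε = (ΔQ/ΔP)(P̄/Q̄) = (358/-3)(13.50/621.0).

-2.59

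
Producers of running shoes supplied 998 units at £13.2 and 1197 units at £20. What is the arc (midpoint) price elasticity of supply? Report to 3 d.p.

ΔQ = 1197 − 998 = 199; ΔP = 20 − 13.2 = 6.8.
Midpoints: P̄ = 16.60, Q̄ = 1097.5.
ε_s = (ΔQ/ΔP)(P̄/Q̄) = (199/6.8)(16.60/1097.5).

0.443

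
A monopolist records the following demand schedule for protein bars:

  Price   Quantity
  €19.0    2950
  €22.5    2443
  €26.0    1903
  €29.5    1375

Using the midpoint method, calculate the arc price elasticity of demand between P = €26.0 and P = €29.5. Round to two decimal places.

At P = 26.0, Q = 1903; at P = 29.5, Q = 1375.
ΔQ = -528, ΔP = 3.5. Midpoints: P̄ = 27.75, Q̄ = 1639.0.
ε = (ΔQ/ΔP)(P̄/Q̄) = (-528/3.5)(27.75/1639.0).

-2.55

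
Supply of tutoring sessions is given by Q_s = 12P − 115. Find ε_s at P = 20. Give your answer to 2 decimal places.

At P = 20, Q_s = 125.
dQ_s/dP = 12.
ε_s = (dQ_s/dP)(P/Q_s) = (12)(20/125).

1.92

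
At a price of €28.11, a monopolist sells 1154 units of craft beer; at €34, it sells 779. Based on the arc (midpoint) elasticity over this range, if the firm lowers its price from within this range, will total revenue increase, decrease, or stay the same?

increase

Arc ε = (-375/5.89)(31.05/966.5) ≈ -2.046.
|ε| = 2.05 > 1, so demand is elastic. A price cut therefore raises total revenue.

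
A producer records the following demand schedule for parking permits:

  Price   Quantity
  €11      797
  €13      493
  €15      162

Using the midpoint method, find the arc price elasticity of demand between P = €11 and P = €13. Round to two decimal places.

-2.83

At P = 11, Q = 797; at P = 13, Q = 493.
ΔQ = -304, ΔP = 2. Midpoints: P̄ = 12.00, Q̄ = 645.0.
ε = (ΔQ/ΔP)(P̄/Q̄) = (-304/2)(12.00/645.0).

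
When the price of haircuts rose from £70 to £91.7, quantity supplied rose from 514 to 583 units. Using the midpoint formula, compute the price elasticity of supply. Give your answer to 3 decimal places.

ΔQ = 583 − 514 = 69; ΔP = 91.7 − 70 = 21.7.
Midpoints: P̄ = 80.85, Q̄ = 548.5.
ε_s = (ΔQ/ΔP)(P̄/Q̄) = (69/21.7)(80.85/548.5).

0.469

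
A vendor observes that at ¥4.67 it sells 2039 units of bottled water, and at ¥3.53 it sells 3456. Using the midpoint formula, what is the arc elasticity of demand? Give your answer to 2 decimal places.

ΔQ = 3456 − 2039 = 1417; ΔP = 3.53 − 4.67 = -1.14.
Midpoints: P̄ = 4.10, Q̄ = 2747.5.
ε = (ΔQ/ΔP)(P̄/Q̄) = (1417/-1.14)(4.10/2747.5).

-1.85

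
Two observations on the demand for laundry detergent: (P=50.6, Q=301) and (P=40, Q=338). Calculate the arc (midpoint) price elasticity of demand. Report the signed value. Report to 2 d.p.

-0.49

ΔQ = 338 − 301 = 37; ΔP = 40 − 50.6 = -10.6.
Midpoints: P̄ = 45.30, Q̄ = 319.5.
ε = (ΔQ/ΔP)(P̄/Q̄) = (37/-10.6)(45.30/319.5).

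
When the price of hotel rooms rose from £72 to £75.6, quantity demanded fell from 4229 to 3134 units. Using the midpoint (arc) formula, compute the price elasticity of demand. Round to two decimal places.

ΔQ = 3134 − 4229 = -1095; ΔP = 75.6 − 72 = 3.6.
Midpoints: P̄ = 73.80, Q̄ = 3681.5.
ε = (ΔQ/ΔP)(P̄/Q̄) = (-1095/3.6)(73.80/3681.5).

-6.10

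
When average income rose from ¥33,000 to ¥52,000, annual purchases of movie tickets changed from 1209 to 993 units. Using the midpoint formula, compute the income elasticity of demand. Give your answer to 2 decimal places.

ΔQ = -216, ΔI = 19000. Midpoints: Ī = 42,500, Q̄ = 1101.0.
ε_I = (ΔQ/ΔI)(Ī/Q̄) = (-216/19000)(42500/1101.0).

-0.44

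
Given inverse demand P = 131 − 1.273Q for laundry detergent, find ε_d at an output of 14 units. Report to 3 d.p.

At Q = 14, P = 131 − 1.273(14) = 113.18.
dP/dQ = −1.273, so dQ/dP = 1/(−1.273) = -0.786.
ε = (dQ/dP)(P/Q) = (-0.786)(113.18/14).

-6.350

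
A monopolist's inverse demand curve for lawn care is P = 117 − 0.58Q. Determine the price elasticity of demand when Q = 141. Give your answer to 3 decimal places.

At Q = 141, P = 117 − 0.58(141) = 35.22.
dP/dQ = −0.58, so dQ/dP = 1/(−0.58) = -1.724.
ε = (dQ/dP)(P/Q) = (-1.724)(35.22/141).

-0.431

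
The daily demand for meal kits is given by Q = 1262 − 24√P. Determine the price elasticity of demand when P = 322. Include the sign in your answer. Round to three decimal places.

-0.259

At P = 322, Q = 831.335.
dQ/dP = −24/(2√P) = -0.669.
ε = (dQ/dP)(P/Q) = (-0.669)(322/831.335).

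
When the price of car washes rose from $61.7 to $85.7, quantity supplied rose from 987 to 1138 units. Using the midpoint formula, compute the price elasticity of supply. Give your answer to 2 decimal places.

ΔQ = 1138 − 987 = 151; ΔP = 85.7 − 61.7 = 24.
Midpoints: P̄ = 73.70, Q̄ = 1062.5.
ε_s = (ΔQ/ΔP)(P̄/Q̄) = (151/24)(73.70/1062.5).

0.44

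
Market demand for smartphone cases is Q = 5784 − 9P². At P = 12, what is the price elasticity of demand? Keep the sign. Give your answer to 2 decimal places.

-0.58

At P = 12, Q = 4488.
dQ/dP = −18P = -216.
ε = (dQ/dP)(P/Q) = (-216)(12/4488).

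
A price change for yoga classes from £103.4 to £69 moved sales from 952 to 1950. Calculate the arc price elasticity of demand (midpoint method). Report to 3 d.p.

ΔQ = 1950 − 952 = 998; ΔP = 69 − 103.4 = -34.4.
Midpoints: P̄ = 86.20, Q̄ = 1451.0.
ε = (ΔQ/ΔP)(P̄/Q̄) = (998/-34.4)(86.20/1451.0).

-1.724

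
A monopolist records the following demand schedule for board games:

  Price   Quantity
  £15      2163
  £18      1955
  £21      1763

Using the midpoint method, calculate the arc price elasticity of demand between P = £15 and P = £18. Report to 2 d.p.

-0.56

At P = 15, Q = 2163; at P = 18, Q = 1955.
ΔQ = -208, ΔP = 3. Midpoints: P̄ = 16.50, Q̄ = 2059.0.
ε = (ΔQ/ΔP)(P̄/Q̄) = (-208/3)(16.50/2059.0).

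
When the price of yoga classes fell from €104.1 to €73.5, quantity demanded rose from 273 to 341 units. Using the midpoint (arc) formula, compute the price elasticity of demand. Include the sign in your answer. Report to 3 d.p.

-0.643

ΔQ = 341 − 273 = 68; ΔP = 73.5 − 104.1 = -30.6.
Midpoints: P̄ = 88.80, Q̄ = 307.0.
ε = (ΔQ/ΔP)(P̄/Q̄) = (68/-30.6)(88.80/307.0).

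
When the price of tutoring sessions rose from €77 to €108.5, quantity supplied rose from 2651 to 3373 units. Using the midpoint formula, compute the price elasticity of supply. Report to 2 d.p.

ΔQ = 3373 − 2651 = 722; ΔP = 108.5 − 77 = 31.5.
Midpoints: P̄ = 92.75, Q̄ = 3012.0.
ε_s = (ΔQ/ΔP)(P̄/Q̄) = (722/31.5)(92.75/3012.0).

0.71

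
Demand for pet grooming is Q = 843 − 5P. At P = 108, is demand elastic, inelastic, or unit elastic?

elastic

Q = 303, dQ/dP = -5.
ε = (dQ/dP)(P/Q) ≈ -1.782.
|ε| = 1.78 > 1.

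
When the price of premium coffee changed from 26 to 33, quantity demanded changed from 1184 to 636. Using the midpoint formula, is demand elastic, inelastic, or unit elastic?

elastic

Arc ε ≈ -2.538.
|ε| = 2.54 > 1.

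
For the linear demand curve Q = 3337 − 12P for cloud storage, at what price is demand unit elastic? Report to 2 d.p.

For linear demand Q = a − bP, ε = −bP/(a − bP). |ε| = 1 when bP = a − bP, i.e. P = a/(2b).
P = 3337/(2·12) = 3337/24 = 139.0417.

139.04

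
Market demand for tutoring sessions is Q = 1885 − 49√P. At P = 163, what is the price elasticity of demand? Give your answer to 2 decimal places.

At P = 163, Q = 1259.410.
dQ/dP = −49/(2√P) = -1.919.
ε = (dQ/dP)(P/Q) = (-1.919)(163/1259.410).

-0.25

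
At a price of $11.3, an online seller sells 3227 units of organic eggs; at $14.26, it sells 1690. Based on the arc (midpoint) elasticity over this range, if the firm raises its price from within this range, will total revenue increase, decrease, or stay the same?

decrease

Arc ε = (-1537/2.96)(12.78/2458.5) ≈ -2.699.
|ε| = 2.70 > 1, so demand is elastic. A price rise therefore reduces total revenue.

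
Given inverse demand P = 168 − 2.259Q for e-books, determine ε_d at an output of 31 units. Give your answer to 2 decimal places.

-1.40

At Q = 31, P = 168 − 2.259(31) = 97.97.
dP/dQ = −2.259, so dQ/dP = 1/(−2.259) = -0.443.
ε = (dQ/dP)(P/Q) = (-0.443)(97.97/31).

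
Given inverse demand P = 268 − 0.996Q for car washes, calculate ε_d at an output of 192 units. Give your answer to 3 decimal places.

-0.401

At Q = 192, P = 268 − 0.996(192) = 76.77.
dP/dQ = −0.996, so dQ/dP = 1/(−0.996) = -1.004.
ε = (dQ/dP)(P/Q) = (-1.004)(76.77/192).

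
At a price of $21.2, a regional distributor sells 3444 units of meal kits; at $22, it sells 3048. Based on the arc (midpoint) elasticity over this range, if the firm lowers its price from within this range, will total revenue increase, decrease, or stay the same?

Arc ε = (-396/0.8)(21.60/3246.0) ≈ -3.294.
|ε| = 3.29 > 1, so demand is elastic. A price cut therefore raises total revenue.

increase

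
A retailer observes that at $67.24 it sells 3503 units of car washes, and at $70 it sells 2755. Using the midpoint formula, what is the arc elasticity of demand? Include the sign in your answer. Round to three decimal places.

ΔQ = 2755 − 3503 = -748; ΔP = 70 − 67.24 = 2.76.
Midpoints: P̄ = 68.62, Q̄ = 3129.0.
ε = (ΔQ/ΔP)(P̄/Q̄) = (-748/2.76)(68.62/3129.0).

-5.943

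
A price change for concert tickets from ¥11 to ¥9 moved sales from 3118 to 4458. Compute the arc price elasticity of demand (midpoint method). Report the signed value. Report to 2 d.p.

ΔQ = 4458 − 3118 = 1340; ΔP = 9 − 11 = -2.
Midpoints: P̄ = 10.00, Q̄ = 3788.0.
ε = (ΔQ/ΔP)(P̄/Q̄) = (1340/-2)(10.00/3788.0).

-1.77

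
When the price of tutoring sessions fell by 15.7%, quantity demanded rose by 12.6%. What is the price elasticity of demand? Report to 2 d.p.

ε = %ΔQ / %ΔP = (12.6)/(-15.7) = -0.803.

-0.80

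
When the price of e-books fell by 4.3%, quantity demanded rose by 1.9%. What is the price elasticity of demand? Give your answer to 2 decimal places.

ε = %ΔQ / %ΔP = (1.9)/(-4.3) = -0.442.

-0.44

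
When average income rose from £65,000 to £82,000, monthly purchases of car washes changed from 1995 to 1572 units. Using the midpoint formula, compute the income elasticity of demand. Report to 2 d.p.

ΔQ = -423, ΔI = 17000. Midpoints: Ī = 73,500, Q̄ = 1783.5.
ε_I = (ΔQ/ΔI)(Ī/Q̄) = (-423/17000)(73500/1783.5).

-1.03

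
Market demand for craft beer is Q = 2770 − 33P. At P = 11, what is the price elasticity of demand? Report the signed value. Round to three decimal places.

At P = 11, Q = 2407.
dQ/dP = −33.
ε = (dQ/dP)(P/Q) = (-33)(11/2407).

-0.151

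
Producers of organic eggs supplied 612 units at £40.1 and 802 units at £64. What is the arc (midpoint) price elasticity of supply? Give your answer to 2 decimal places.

ΔQ = 802 − 612 = 190; ΔP = 64 − 40.1 = 23.9.
Midpoints: P̄ = 52.05, Q̄ = 707.0.
ε_s = (ΔQ/ΔP)(P̄/Q̄) = (190/23.9)(52.05/707.0).

0.59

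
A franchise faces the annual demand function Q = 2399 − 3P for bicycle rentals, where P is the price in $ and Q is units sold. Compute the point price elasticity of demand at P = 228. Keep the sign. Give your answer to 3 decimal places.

-0.399

At P = 228, Q = 1715.
dQ/dP = −3.
ε = (dQ/dP)(P/Q) = (-3)(228/1715).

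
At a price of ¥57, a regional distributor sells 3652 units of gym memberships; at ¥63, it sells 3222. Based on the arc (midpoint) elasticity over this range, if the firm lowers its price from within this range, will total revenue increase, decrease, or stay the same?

increase

Arc ε = (-430/6)(60.00/3437.0) ≈ -1.251.
|ε| = 1.25 > 1, so demand is elastic. A price cut therefore raises total revenue.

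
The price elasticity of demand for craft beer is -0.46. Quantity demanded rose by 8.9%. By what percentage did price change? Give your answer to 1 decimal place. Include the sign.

%ΔP ≈ %ΔQ / ε = (8.9%)/(-0.46) = -19.35%.

-19.3%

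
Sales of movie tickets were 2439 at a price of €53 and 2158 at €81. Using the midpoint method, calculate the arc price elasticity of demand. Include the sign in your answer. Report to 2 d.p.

-0.29

ΔQ = 2158 − 2439 = -281; ΔP = 81 − 53 = 28.
Midpoints: P̄ = 67.00, Q̄ = 2298.5.
ε = (ΔQ/ΔP)(P̄/Q̄) = (-281/28)(67.00/2298.5).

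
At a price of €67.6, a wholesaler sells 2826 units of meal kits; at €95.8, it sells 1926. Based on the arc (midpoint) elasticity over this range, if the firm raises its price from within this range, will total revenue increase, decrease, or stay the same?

Arc ε = (-900/28.2)(81.70/2376.0) ≈ -1.097.
|ε| = 1.10 > 1, so demand is elastic. A price rise therefore reduces total revenue.

decrease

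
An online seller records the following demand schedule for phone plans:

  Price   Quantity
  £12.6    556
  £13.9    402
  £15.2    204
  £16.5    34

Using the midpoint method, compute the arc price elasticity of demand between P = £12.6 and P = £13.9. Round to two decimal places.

-3.28

At P = 12.6, Q = 556; at P = 13.9, Q = 402.
ΔQ = -154, ΔP = 1.3. Midpoints: P̄ = 13.25, Q̄ = 479.0.
ε = (ΔQ/ΔP)(P̄/Q̄) = (-154/1.3)(13.25/479.0).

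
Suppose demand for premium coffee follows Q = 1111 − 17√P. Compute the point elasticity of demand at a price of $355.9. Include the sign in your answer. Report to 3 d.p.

At P = 355.9, Q = 790.290.
dQ/dP = −17/(2√P) = -0.451.
ε = (dQ/dP)(P/Q) = (-0.451)(355.9/790.290).

-0.203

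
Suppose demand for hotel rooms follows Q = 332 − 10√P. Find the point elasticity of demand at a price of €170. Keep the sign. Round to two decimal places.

At P = 170, Q = 201.616.
dQ/dP = −10/(2√P) = -0.383.
ε = (dQ/dP)(P/Q) = (-0.383)(170/201.616).

-0.32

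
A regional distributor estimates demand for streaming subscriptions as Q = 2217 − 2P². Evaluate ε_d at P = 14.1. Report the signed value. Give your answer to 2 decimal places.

At P = 14.1, Q = 1819.380.
dQ/dP = −4P = -56.400.
ε = (dQ/dP)(P/Q) = (-56.400)(14.1/1819.380).
|ε| < 1, so demand is inelastic at this price.

-0.44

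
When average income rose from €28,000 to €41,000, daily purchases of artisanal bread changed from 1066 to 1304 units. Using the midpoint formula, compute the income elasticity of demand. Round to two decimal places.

ΔQ = 238, ΔI = 13000. Midpoints: Ī = 34,500, Q̄ = 1185.0.
ε_I = (ΔQ/ΔI)(Ī/Q̄) = (238/13000)(34500/1185.0).

0.53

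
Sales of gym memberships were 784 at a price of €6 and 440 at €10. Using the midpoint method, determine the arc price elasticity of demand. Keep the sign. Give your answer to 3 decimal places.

-1.124

ΔQ = 440 − 784 = -344; ΔP = 10 − 6 = 4.
Midpoints: P̄ = 8.00, Q̄ = 612.0.
ε = (ΔQ/ΔP)(P̄/Q̄) = (-344/4)(8.00/612.0).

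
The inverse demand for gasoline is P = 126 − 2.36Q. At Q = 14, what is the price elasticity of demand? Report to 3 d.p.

At Q = 14, P = 126 − 2.36(14) = 92.96.
dP/dQ = −2.36, so dQ/dP = 1/(−2.36) = -0.424.
ε = (dQ/dP)(P/Q) = (-0.424)(92.96/14).

-2.814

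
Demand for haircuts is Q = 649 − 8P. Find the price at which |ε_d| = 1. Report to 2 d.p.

40.56

For linear demand Q = a − bP, ε = −bP/(a − bP). |ε| = 1 when bP = a − bP, i.e. P = a/(2b).
P = 649/(2·8) = 649/16 = 40.5625.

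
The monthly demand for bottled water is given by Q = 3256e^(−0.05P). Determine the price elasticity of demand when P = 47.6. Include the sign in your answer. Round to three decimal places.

At P = 47.6, Q = 301.345.
dQ/dP = −0.05·3256e^(−0.05P) = −0.05Q = -15.067.
ε = (dQ/dP)(P/Q) = (-15.067)(47.6/301.345).

-2.380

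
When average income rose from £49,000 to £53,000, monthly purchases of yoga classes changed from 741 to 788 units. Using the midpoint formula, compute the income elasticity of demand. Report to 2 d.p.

ΔQ = 47, ΔI = 4000. Midpoints: Ī = 51,000, Q̄ = 764.5.
ε_I = (ΔQ/ΔI)(Ī/Q̄) = (47/4000)(51000/764.5).
ε_I > 0, so the good is normal.

0.78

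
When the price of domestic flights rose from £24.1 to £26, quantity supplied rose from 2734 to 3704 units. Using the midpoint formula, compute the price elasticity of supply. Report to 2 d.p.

3.97

ΔQ = 3704 − 2734 = 970; ΔP = 26 − 24.1 = 1.9.
Midpoints: P̄ = 25.05, Q̄ = 3219.0.
ε_s = (ΔQ/ΔP)(P̄/Q̄) = (970/1.9)(25.05/3219.0).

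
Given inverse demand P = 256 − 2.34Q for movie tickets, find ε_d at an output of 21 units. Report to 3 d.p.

-4.210

At Q = 21, P = 256 − 2.34(21) = 206.86.
dP/dQ = −2.34, so dQ/dP = 1/(−2.34) = -0.427.
ε = (dQ/dP)(P/Q) = (-0.427)(206.86/21).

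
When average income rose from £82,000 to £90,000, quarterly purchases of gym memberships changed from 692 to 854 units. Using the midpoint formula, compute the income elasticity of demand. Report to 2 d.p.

2.25

ΔQ = 162, ΔI = 8000. Midpoints: Ī = 86,000, Q̄ = 773.0.
ε_I = (ΔQ/ΔI)(Ī/Q̄) = (162/8000)(86000/773.0).
ε_I > 0, so the good is normal.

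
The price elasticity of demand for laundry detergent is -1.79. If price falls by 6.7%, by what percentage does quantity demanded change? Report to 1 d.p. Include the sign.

12.0%

%ΔQ ≈ ε × %ΔP = (-1.79)(-6.7%) = 11.99%.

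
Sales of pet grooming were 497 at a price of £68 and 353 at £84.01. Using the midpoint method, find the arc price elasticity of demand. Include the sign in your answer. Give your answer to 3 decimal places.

-1.609

ΔQ = 353 − 497 = -144; ΔP = 84.01 − 68 = 16.01.
Midpoints: P̄ = 76.00, Q̄ = 425.0.
ε = (ΔQ/ΔP)(P̄/Q̄) = (-144/16.01)(76.00/425.0).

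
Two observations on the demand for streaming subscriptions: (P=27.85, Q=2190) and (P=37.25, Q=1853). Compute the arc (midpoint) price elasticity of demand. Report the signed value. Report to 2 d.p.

ΔQ = 1853 − 2190 = -337; ΔP = 37.25 − 27.85 = 9.4.
Midpoints: P̄ = 32.55, Q̄ = 2021.5.
ε = (ΔQ/ΔP)(P̄/Q̄) = (-337/9.4)(32.55/2021.5).

-0.58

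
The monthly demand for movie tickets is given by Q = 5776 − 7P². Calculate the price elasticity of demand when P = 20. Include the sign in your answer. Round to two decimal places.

-1.88

At P = 20, Q = 2976.
dQ/dP = −14P = -280.
ε = (dQ/dP)(P/Q) = (-280)(20/2976).
|ε| > 1, so demand is elastic at this price.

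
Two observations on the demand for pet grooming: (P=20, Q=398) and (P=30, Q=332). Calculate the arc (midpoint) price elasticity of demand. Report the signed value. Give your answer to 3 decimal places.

-0.452

ΔQ = 332 − 398 = -66; ΔP = 30 − 20 = 10.
Midpoints: P̄ = 25.00, Q̄ = 365.0.
ε = (ΔQ/ΔP)(P̄/Q̄) = (-66/10)(25.00/365.0).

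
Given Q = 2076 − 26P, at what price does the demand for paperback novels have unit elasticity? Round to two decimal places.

For linear demand Q = a − bP, ε = −bP/(a − bP). |ε| = 1 when bP = a − bP, i.e. P = a/(2b).
P = 2076/(2·26) = 2076/52 = 39.9231.

39.92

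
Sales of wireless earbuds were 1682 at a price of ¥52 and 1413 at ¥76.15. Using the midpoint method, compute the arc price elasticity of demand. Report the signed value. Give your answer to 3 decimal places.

-0.461

ΔQ = 1413 − 1682 = -269; ΔP = 76.15 − 52 = 24.15.
Midpoints: P̄ = 64.08, Q̄ = 1547.5.
ε = (ΔQ/ΔP)(P̄/Q̄) = (-269/24.15)(64.08/1547.5).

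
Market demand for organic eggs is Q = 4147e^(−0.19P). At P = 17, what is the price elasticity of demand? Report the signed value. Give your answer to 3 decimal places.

-3.230

At P = 17, Q = 164.045.
dQ/dP = −0.19·4147e^(−0.19P) = −0.19Q = -31.169.
ε = (dQ/dP)(P/Q) = (-31.169)(17/164.045).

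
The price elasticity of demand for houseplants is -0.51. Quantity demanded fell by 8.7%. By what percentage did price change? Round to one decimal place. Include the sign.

17.1%

%ΔP ≈ %ΔQ / ε = (-8.7%)/(-0.51) = 17.06%.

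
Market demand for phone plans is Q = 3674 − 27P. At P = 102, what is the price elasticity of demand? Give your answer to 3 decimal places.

-2.993

At P = 102, Q = 920.
dQ/dP = −27.
ε = (dQ/dP)(P/Q) = (-27)(102/920).
|ε| > 1, so demand is elastic at this price.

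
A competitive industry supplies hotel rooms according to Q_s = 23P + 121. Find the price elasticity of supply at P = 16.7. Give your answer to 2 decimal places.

0.76

At P = 16.7, Q_s = 505.10.
dQ_s/dP = 23.
ε_s = (dQ_s/dP)(P/Q_s) = (23)(16.7/505.10).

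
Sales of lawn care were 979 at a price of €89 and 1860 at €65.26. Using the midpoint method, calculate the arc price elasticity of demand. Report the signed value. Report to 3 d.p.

ΔQ = 1860 − 979 = 881; ΔP = 65.26 − 89 = -23.74.
Midpoints: P̄ = 77.13, Q̄ = 1419.5.
ε = (ΔQ/ΔP)(P̄/Q̄) = (881/-23.74)(77.13/1419.5).

-2.016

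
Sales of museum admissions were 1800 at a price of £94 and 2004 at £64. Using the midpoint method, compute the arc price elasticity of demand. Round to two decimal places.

ΔQ = 2004 − 1800 = 204; ΔP = 64 − 94 = -30.
Midpoints: P̄ = 79.00, Q̄ = 1902.0.
ε = (ΔQ/ΔP)(P̄/Q̄) = (204/-30)(79.00/1902.0).

-0.28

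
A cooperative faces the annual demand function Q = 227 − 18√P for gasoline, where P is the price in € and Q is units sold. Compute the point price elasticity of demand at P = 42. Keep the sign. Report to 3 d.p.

At P = 42, Q = 110.347.
dQ/dP = −18/(2√P) = -1.389.
ε = (dQ/dP)(P/Q) = (-1.389)(42/110.347).

-0.529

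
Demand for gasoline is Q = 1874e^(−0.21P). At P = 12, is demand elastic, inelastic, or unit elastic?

Q = 150.781, dQ/dP = -31.664.
ε = (dQ/dP)(P/Q) ≈ -2.520.
|ε| = 2.52 > 1.

elastic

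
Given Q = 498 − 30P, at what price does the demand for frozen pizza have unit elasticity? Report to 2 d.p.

For linear demand Q = a − bP, ε = −bP/(a − bP). |ε| = 1 when bP = a − bP, i.e. P = a/(2b).
P = 498/(2·30) = 498/60 = 8.3000.

8.30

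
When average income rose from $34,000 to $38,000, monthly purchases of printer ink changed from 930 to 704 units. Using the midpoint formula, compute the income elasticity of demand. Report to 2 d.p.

ΔQ = -226, ΔI = 4000. Midpoints: Ī = 36,000, Q̄ = 817.0.
ε_I = (ΔQ/ΔI)(Ī/Q̄) = (-226/4000)(36000/817.0).

-2.49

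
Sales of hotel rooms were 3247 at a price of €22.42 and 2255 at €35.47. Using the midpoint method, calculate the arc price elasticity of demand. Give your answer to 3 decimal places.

ΔQ = 2255 − 3247 = -992; ΔP = 35.47 − 22.42 = 13.05.
Midpoints: P̄ = 28.95, Q̄ = 2751.0.
ε = (ΔQ/ΔP)(P̄/Q̄) = (-992/13.05)(28.95/2751.0).

-0.800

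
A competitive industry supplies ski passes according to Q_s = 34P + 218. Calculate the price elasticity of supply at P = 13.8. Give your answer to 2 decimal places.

0.68

At P = 13.8, Q_s = 687.20.
dQ_s/dP = 34.
ε_s = (dQ_s/dP)(P/Q_s) = (34)(13.8/687.20).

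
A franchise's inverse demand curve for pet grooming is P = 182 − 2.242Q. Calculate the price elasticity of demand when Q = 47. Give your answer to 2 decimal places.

-0.73

At Q = 47, P = 182 − 2.242(47) = 76.63.
dP/dQ = −2.242, so dQ/dP = 1/(−2.242) = -0.446.
ε = (dQ/dP)(P/Q) = (-0.446)(76.63/47).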